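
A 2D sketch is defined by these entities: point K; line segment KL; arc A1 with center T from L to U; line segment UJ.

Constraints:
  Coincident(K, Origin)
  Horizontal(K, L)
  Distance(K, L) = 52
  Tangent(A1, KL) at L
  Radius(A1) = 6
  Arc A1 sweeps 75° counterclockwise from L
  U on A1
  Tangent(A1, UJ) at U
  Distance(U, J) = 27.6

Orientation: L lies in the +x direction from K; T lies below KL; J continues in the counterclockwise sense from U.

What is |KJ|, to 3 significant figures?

49.9

On A1, L sits at bearing 90° from T; a 75° counterclockwise sweep puts U at bearing 165°, so U = T + 6.0·(cos 165°, sin 165°) = (46.2, -4.45). The tangent condition forces TU to be normal to UJ, so UJ runs along (−sin 165°, cos 165°); with |UJ| = 27.6, J = (39.1, -31.1). Then |KJ| = |J − K| = 49.9.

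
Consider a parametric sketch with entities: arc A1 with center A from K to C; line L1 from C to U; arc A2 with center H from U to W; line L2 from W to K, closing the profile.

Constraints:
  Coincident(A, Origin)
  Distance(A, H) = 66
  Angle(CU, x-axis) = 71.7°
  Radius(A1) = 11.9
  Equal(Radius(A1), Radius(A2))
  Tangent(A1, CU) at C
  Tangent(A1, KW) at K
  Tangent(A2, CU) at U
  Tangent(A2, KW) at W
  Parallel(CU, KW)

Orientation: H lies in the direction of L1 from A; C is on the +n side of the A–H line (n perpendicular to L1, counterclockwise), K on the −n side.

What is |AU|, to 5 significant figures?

67.064

The slot axis is L1's direction at 71.7°, so u = (cos 71.7°, sin 71.7°) = (0.31399, 0.94943) and n = (−sin 71.7°, cos 71.7°) = (-0.94943, 0.31399). A is at the origin and H lies 66.0 along u from A, so H = 66.0·u = (20.724, 62.662). Tangency of A1 to both parallel lines with radius 11.9 puts C and K at A ± 11.9·n: C = (-11.298, 3.7365), K = (11.298, -3.7365). Equal radii place U and W the same way about H: U = H + 11.9·n = (9.4253, 66.399), W = H − 11.9·n = (32.022, 58.926). Then |AU| = |U − A| = 67.064.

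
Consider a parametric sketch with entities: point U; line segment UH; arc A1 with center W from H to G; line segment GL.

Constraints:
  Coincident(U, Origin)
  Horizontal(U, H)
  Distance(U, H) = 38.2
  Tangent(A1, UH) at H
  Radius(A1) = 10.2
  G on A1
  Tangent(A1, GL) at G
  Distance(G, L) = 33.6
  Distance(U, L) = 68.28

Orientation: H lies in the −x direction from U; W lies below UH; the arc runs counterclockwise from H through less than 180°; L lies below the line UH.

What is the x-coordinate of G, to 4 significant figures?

-48.23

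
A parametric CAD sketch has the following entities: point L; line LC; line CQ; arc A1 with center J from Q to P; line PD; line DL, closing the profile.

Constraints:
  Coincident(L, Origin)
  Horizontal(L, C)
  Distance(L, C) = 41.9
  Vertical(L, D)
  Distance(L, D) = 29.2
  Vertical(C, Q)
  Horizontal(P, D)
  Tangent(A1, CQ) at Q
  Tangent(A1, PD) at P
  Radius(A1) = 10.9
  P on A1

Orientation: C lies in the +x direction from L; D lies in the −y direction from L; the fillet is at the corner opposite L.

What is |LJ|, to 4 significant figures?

36.00

LD is vertical with |LD| = 29.2 and D on the −y side, so D = (0.000, -29.20). The virtual corner opposite L is at (41.90, -29.20). Since A1 is tangent to CQ there, JQ ⟂ CQ and A1 meets PD tangentially, so JP is at right angles to PD, with radius 10.9, so the center J sits 10.9 in from both sides at J = (31.00, -18.30). Then |LJ| = |J − L| = 36.00.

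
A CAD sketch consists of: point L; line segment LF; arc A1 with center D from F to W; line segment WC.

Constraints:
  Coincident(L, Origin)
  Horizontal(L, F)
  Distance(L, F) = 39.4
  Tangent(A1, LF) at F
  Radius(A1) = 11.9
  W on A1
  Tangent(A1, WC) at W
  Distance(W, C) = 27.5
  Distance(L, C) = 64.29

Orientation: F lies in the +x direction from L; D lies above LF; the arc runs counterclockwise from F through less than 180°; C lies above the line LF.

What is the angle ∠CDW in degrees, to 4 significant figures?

66.60°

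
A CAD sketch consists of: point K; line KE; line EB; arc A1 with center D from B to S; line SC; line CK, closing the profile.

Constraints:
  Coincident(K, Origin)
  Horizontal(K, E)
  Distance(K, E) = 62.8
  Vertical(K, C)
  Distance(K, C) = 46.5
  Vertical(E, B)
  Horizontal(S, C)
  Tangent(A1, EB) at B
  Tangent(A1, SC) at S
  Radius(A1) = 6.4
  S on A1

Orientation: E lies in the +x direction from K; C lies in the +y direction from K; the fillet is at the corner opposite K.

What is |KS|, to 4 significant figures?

73.10

K is at the origin; K and E share the same y with |KE| = 62.8 and E on the +x side, so E = (62.80, 0.000). KC is vertical with |KC| = 46.5 and C on the +y side, so C = (0.000, 46.50). The virtual corner opposite K is at (62.80, 46.50). The tangent condition forces DB to be normal to EB and the tangent condition forces DS to be normal to SC, with radius 6.4, so the center D sits 6.4 in from both sides at D = (56.40, 40.10). That places the tangent points at B = (62.80, 40.10) on EB and S = (56.40, 46.50) on SC. Then |KS| = |S − K| = 73.10.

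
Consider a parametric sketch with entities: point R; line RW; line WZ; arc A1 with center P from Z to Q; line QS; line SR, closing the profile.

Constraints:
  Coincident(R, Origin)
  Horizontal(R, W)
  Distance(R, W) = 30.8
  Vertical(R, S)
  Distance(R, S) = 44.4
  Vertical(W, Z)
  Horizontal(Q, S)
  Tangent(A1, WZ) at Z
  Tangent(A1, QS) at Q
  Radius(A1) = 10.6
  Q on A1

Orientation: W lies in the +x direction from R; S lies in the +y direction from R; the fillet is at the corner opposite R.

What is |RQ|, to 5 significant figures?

48.779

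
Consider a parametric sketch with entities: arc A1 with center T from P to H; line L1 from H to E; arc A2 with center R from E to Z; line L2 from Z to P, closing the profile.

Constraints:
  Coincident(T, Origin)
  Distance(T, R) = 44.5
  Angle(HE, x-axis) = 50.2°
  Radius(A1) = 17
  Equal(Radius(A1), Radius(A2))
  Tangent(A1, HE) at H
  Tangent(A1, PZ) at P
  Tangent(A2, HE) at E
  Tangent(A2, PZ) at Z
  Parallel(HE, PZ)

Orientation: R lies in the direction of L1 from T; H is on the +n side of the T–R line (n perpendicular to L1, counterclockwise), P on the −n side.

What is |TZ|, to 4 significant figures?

47.64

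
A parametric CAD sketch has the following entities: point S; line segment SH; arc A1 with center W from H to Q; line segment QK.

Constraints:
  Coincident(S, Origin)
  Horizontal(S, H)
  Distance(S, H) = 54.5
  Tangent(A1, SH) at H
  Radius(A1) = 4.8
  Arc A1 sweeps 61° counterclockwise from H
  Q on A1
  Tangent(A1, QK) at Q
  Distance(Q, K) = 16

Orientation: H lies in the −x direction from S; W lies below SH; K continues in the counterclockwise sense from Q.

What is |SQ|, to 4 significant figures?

58.75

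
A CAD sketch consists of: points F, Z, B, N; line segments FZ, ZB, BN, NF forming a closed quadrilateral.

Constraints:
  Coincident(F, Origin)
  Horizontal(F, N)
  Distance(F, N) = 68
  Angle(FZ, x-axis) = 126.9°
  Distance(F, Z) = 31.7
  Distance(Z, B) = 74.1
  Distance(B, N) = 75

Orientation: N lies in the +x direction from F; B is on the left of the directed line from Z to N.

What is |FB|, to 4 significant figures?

80.53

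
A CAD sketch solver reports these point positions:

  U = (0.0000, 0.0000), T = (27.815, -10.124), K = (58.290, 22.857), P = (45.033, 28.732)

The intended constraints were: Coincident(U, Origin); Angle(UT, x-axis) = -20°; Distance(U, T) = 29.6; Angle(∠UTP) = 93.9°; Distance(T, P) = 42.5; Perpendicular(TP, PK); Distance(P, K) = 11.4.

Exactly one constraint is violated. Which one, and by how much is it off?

Distance(P, K) = 11.4 — off by 3.10.

U = (0.00, 0.00) ✓; UT at -20.00° ✓; |UT| = 29.60 ✓; ∠UTP = 93.90° ✓; |TP| = 42.50 ✓; ∠(TP, PK) = 90.00° ✓; |PK| = 14.50 ✗.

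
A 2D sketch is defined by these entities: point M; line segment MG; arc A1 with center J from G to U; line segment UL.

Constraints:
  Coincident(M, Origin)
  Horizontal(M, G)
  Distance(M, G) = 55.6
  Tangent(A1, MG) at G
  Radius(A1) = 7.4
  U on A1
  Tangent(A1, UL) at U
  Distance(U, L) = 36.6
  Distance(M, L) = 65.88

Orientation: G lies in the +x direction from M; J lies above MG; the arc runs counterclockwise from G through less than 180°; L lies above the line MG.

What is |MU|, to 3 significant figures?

63.3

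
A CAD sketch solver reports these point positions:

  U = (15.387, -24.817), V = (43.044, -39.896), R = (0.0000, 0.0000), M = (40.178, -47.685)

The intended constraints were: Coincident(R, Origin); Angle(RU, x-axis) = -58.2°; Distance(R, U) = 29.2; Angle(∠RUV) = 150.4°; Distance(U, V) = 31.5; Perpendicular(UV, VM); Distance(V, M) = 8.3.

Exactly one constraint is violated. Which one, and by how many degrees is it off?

Perpendicular(UV, VM) — off by 8.40°.

R = (0.00, 0.00) ✓; RU at -58.20° ✓; |RU| = 29.20 ✓; ∠RUV = 150.4° ✓; |UV| = 31.50 ✓; ∠(UV, VM) = 81.60° ✗; |VM| = 8.300 ✓.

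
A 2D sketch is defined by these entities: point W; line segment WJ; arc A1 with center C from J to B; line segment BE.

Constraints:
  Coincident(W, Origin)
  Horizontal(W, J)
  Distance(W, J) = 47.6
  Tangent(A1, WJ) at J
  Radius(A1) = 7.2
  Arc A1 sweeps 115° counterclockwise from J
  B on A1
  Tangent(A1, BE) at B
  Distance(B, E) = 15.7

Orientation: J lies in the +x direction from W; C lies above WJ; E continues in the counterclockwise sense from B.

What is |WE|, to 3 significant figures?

53.4

W is at the origin; WJ is horizontal with |WJ| = 47.6 and J on the +x side, so J = (47.6, 0.00). Since A1 is tangent to WJ there, CJ ⟂ WJ, so C = J + (0, 7.2) = (47.6, 7.20). On A1, J sits at bearing -90° from C; a 115° counterclockwise sweep puts B at bearing 25°, so B = C + 7.2·(cos 25°, sin 25°) = (54.1, 10.2). Tangency of A1 to BE means the radius CB is perpendicular to BE, so BE runs along (−sin 25°, cos 25°); with |BE| = 15.7, E = (47.5, 24.5). Then |WE| = |E − W| = 53.4.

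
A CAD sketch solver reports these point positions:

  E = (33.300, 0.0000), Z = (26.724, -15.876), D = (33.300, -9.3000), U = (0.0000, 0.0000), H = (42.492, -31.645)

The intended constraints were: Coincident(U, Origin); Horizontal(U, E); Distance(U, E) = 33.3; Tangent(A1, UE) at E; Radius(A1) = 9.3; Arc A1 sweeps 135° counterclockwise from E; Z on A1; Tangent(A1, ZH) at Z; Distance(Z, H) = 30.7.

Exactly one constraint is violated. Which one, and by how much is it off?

Distance(Z, H) = 30.7 — off by 8.40.

U = (0.00, 0.00) ✓; U.y = 0.00, E.y = 0.00 ✓; |UE| = 33.30 ✓; ∠(DE, EU) = 90.00° ✓; |DE| = 9.300 ✓; bearing(D→Z) − bearing(D→E) = 135.0° ✓; |DZ| = 9.300 ✓; ∠(DZ, ZH) = 90.00° ✓; |ZH| = 22.30 ✗.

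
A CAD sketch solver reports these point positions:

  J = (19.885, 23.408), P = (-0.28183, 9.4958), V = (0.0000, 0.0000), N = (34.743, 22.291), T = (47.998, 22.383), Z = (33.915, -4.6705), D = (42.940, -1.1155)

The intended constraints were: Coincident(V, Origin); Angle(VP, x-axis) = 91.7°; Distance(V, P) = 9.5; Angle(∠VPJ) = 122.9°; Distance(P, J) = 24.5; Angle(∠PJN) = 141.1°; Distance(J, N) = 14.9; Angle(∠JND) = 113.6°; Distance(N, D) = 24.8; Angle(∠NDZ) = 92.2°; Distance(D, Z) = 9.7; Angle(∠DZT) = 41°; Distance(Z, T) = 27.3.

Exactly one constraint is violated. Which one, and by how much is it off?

Distance(Z, T) = 27.3 — off by 3.20.

V = (0.00, 0.00) ✓; VP at 91.70° ✓; |VP| = 9.500 ✓; ∠VPJ = 122.9° ✓; |PJ| = 24.50 ✓; ∠PJN = 141.1° ✓; |JN| = 14.90 ✓; ∠JND = 113.6° ✓; |ND| = 24.80 ✓; ∠NDZ = 92.20° ✓; |DZ| = 9.700 ✓; ∠DZT = 41.00° ✓; |ZT| = 30.50 ✗.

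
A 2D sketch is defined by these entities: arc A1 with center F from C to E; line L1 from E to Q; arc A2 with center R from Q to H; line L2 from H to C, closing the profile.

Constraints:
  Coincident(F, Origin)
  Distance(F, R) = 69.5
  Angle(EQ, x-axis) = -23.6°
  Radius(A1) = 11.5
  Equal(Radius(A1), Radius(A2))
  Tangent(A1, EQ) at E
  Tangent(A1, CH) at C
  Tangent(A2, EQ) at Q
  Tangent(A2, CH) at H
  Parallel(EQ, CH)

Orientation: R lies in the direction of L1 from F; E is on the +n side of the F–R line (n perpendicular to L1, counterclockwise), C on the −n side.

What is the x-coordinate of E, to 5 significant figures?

4.6040

The slot axis is L1's direction at -23.6°, so u = (cos -23.6°, sin -23.6°) = (0.91636, -0.40035) and n = (−sin -23.6°, cos -23.6°) = (0.40035, 0.91636). F is at the origin and R lies 69.5 along u from F, so R = 69.5·u = (63.687, -27.824). Tangency of A1 to both parallel lines with radius 11.5 puts E and C at F ± 11.5·n: E = (4.6040, 10.538), C = (-4.6040, -10.538). So E.x = 4.6040.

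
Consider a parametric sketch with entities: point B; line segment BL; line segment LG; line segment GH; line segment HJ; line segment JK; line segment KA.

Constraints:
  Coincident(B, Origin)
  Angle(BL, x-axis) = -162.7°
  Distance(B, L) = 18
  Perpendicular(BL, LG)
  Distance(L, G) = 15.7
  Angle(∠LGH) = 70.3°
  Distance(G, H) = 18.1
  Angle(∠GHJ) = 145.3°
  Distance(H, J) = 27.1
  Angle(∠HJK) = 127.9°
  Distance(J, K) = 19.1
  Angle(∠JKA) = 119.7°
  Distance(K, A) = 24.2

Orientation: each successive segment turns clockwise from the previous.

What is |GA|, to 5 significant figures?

52.117

B is at the origin; BL runs at -162.7° with length 18.0, so L = (-17.186, -5.3527). BL is perpendicular to LG, so LG runs at 107.30°; with |LG| = 15.7, G = (-21.854, 9.6370). ∠LGH = 70.3° gives GH at -2.4000° from the x-axis; with |GH| = 18.1, H = (-3.7704, 8.8790). ∠GHJ = 145.3° gives HJ at -37.100° from the x-axis; with |HJ| = 27.1, J = (17.844, -7.4679). ∠HJK = 127.9° gives JK at -89.200° from the x-axis; with |JK| = 19.1, K = (18.111, -26.566). ∠JKA = 119.7° gives KA at -149.50° from the x-axis; with |KA| = 24.2, A = (-2.7406, -38.848). Then |GA| = |A − G| = 52.117.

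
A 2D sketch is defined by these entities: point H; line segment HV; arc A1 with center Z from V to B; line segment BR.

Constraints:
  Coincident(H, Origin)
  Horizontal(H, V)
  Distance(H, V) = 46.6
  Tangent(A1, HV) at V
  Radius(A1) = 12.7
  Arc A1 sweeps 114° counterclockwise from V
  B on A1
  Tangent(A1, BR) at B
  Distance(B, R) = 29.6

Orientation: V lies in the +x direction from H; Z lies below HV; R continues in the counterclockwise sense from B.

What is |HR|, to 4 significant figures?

65.03

On A1, V sits at bearing 90° from Z; a 114° counterclockwise sweep puts B at bearing 204°, so B = Z + 12.7·(cos 204°, sin 204°) = (35.00, -17.87). A1 meets BR tangentially, so ZB is at right angles to BR, so BR runs along (−sin 204°, cos 204°); with |BR| = 29.6, R = (47.04, -44.91). Then |HR| = |R − H| = 65.03.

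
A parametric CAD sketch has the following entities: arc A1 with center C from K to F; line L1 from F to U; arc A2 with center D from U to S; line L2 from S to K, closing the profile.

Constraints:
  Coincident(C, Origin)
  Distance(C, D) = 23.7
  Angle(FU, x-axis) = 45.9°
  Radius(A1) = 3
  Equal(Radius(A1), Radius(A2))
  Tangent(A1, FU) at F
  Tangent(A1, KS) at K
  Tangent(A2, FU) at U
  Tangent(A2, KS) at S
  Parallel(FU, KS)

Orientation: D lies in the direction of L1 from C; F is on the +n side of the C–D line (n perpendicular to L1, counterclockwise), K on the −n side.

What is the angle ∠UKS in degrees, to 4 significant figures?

14.21°

Tangency of A1 to both parallel lines with radius 3.0 puts F and K at C ± 3.0·n: F = (-2.154, 2.088), K = (2.154, -2.088). Equal radii place U and S the same way about D: U = D + 3.0·n = (14.34, 19.11), S = D − 3.0·n = (18.65, 14.93). Then cos ∠UKS = KU·KS / (|KU||KS|), giving 14.21°.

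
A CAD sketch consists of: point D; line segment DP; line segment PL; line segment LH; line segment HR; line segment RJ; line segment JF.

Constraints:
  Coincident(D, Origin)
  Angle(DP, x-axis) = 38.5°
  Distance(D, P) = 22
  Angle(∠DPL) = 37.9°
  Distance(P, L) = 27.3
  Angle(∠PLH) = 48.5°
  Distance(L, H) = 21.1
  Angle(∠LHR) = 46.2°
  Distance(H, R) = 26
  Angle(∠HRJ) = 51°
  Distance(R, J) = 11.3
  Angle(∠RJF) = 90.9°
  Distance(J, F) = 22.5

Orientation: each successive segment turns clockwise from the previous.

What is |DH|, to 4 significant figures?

4.644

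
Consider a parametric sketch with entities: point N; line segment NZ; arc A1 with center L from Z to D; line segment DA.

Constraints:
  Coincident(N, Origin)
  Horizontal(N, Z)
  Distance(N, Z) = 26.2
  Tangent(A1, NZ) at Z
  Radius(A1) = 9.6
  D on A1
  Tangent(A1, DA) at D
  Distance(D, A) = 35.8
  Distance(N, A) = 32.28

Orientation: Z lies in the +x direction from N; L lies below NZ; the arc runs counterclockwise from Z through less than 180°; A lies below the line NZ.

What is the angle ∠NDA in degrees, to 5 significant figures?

63.810°

Checks: |NZ| = 26.20 ✓; ∠(LZ, ZN) = 90.00° ✓; |LZ| = 9.600 ✓; |LD| = 9.600 ✓; ∠(LD, DA) = 90.00° ✓; |DA| = 35.80 ✓; |NA| = 32.28 ✓.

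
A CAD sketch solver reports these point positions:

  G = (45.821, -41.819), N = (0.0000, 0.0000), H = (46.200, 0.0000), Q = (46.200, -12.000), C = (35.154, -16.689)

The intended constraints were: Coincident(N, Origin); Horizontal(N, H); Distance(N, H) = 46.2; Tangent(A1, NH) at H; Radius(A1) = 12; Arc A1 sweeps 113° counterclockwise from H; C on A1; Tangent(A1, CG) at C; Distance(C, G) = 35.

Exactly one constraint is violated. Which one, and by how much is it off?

Distance(C, G) = 35 — off by 7.70.

N = (0.00, 0.00) ✓; N.y = 0.00, H.y = 0.00 ✓; |NH| = 46.20 ✓; ∠(QH, HN) = 90.00° ✓; |QH| = 12.00 ✓; bearing(Q→C) − bearing(Q→H) = 113.0° ✓; |QC| = 12.00 ✓; ∠(QC, CG) = 90.00° ✓; |CG| = 27.30 ✗.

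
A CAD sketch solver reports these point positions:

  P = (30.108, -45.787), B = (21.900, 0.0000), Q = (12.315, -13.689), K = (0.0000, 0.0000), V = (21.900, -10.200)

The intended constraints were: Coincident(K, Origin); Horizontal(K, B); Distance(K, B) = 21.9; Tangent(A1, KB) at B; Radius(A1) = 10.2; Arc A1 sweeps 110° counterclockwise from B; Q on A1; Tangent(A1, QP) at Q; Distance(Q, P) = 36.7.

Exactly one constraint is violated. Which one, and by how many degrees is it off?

Tangent(A1, QP) at Q — off by 9.00°.

K = (0.00, 0.00) ✓; K.y = 0.00, B.y = 0.00 ✓; |KB| = 21.90 ✓; ∠(VB, BK) = 90.00° ✓; |VB| = 10.20 ✓; bearing(V→Q) − bearing(V→B) = 110.0° ✓; |VQ| = 10.20 ✓; ∠(VQ, QP) = 81.00° ✗; |QP| = 36.70 ✓.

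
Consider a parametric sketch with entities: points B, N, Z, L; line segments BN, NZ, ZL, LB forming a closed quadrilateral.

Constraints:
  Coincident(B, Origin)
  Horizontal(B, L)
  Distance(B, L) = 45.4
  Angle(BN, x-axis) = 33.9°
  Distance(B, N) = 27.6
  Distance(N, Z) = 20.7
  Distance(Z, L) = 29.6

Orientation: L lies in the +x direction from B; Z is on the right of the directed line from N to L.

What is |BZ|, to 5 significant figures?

16.620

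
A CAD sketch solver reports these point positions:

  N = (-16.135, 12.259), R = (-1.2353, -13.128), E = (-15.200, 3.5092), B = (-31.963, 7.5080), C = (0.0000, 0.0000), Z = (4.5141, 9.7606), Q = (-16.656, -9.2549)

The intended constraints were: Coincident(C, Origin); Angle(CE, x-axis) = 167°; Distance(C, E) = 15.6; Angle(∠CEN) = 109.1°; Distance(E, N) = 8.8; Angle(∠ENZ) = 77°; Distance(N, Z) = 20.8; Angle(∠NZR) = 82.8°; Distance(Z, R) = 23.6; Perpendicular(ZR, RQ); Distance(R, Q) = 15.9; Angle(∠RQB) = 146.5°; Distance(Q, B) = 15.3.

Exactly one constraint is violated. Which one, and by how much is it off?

Distance(Q, B) = 15.3 — off by 7.40.

C = (0.00, 0.00) ✓; CE at 167.0° ✓; |CE| = 15.60 ✓; ∠CEN = 109.1° ✓; |EN| = 8.800 ✓; ∠ENZ = 77.00° ✓; |NZ| = 20.80 ✓; ∠NZR = 82.80° ✓; |ZR| = 23.60 ✓; ∠(ZR, RQ) = 90.00° ✓; |RQ| = 15.90 ✓; ∠RQB = 146.5° ✓; |QB| = 22.70 ✗.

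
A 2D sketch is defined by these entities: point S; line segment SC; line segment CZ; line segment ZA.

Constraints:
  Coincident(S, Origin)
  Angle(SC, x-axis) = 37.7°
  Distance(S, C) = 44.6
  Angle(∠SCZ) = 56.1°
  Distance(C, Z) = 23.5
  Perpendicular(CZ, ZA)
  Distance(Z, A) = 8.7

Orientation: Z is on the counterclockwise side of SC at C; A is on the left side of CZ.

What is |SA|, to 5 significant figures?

28.352

S is at the origin; SC runs at 37.7° with length 44.6, so C = 44.6·(cos 37.7°, sin 37.7°) = (35.289, 27.274). ∠SCZ = 56.1°, so CZ runs at 37.7° + (180° − 56.1°) = 161.60° from the x-axis; with |CZ| = 23.5, Z = C + 23.5·(cos 161.60°, sin 161.60°) = (12.990, 34.692). The perpendicularity gives ZA at right angles to CZ; with |ZA| = 8.7 on the left of CZ, A = Z + 8.7·(-0.31565, -0.94888) = (10.244, 26.437). Then |SA| = |A − S| = 28.352.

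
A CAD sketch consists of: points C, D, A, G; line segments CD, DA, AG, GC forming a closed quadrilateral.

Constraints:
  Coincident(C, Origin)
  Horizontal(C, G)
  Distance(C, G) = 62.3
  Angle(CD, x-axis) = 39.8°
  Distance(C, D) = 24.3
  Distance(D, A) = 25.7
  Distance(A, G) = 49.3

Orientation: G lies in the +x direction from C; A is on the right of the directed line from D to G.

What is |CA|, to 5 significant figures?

17.010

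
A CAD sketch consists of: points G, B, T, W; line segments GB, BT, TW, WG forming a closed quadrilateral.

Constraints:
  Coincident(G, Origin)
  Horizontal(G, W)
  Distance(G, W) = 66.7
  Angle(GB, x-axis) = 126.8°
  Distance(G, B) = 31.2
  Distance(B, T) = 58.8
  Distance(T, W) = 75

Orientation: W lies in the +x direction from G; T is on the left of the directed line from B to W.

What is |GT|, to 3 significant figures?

68.3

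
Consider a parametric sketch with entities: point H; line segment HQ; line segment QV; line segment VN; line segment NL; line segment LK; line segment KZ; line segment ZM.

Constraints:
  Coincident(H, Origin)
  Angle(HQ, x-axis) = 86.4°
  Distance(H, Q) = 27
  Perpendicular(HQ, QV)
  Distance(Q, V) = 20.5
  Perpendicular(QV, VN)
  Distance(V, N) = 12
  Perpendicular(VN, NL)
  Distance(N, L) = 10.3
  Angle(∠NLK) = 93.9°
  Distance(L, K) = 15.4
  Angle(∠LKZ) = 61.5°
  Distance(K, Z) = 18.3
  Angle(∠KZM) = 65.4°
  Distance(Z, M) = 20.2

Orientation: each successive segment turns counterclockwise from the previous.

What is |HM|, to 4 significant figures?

14.19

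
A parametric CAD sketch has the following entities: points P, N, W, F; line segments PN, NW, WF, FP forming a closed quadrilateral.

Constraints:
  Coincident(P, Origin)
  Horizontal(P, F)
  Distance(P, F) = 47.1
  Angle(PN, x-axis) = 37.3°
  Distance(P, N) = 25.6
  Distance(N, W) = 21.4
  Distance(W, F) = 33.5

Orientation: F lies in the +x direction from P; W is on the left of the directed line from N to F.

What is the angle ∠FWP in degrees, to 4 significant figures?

69.54°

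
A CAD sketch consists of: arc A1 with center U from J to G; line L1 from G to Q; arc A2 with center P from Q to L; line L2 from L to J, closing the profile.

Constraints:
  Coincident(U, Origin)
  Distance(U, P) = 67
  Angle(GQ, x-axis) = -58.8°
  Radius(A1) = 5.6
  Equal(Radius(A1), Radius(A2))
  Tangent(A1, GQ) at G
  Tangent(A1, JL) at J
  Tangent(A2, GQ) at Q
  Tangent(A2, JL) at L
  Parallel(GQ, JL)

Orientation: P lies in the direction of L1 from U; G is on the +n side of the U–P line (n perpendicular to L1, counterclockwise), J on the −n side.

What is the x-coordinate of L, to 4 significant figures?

29.92

Tangency of A1 to both parallel lines with radius 5.6 puts G and J at U ± 5.6·n: G = (4.790, 2.901), J = (-4.790, -2.901). Equal radii place Q and L the same way about P: Q = P + 5.6·n = (39.50, -54.41), L = P − 5.6·n = (29.92, -60.21). So L.x = 29.92.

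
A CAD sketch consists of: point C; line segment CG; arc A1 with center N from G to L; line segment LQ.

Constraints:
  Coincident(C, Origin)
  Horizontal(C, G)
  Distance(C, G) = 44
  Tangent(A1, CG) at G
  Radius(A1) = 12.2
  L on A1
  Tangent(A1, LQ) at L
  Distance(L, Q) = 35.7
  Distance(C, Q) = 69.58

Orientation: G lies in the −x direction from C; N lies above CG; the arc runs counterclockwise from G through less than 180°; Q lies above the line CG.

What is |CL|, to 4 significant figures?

37.43

Checks: |NL| = 12.20 ✓; ∠(NL, LQ) = 90.00° ✓; |LQ| = 35.70 ✓; |CQ| = 69.58 ✓.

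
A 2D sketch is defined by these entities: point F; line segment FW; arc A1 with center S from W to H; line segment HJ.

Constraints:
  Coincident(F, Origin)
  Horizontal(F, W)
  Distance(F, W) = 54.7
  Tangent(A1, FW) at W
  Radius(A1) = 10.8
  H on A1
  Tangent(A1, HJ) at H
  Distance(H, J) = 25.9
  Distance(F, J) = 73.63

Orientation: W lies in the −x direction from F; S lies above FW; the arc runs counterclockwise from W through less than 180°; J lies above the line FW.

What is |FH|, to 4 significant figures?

49.81

Checks: F.y = 0.00, W.y = 0.00 ✓; |SH| = 10.80 ✓; ∠(SH, HJ) = 90.00° ✓; |HJ| = 25.90 ✓; |FJ| = 73.63 ✓.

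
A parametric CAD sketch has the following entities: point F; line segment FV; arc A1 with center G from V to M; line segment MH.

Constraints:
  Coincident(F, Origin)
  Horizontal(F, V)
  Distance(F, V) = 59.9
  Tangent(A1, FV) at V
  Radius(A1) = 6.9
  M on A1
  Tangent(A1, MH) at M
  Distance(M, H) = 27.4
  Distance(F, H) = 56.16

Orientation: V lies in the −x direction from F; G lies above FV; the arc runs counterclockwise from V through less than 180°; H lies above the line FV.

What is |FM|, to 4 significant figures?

53.47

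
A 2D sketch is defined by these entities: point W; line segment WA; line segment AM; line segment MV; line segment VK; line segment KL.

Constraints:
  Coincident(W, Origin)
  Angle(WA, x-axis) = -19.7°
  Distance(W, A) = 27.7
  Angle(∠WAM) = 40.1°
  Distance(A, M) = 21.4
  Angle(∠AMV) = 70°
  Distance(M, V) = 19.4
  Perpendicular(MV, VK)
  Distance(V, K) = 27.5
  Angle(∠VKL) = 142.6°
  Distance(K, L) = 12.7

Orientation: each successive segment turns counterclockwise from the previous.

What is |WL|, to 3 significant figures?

43.8

W is at the origin; WA runs at -19.7° with length 27.7, so A = (26.1, -9.34). ∠WAM = 40.1° gives AM at 120° from the x-axis; with |AM| = 21.4, M = (15.3, 9.16). ∠AMV = 70.0° gives MV at -130° from the x-axis; with |MV| = 19.4, V = (2.90, -5.75). The perpendicularity gives VK at right angles to MV, so VK runs at -39.8°; with |VK| = 27.5, K = (24.0, -23.3). ∠VKL = 142.6° gives KL at -2.40° from the x-axis; with |KL| = 12.7, L = (36.7, -23.9). Then |WL| = |L − W| = 43.8.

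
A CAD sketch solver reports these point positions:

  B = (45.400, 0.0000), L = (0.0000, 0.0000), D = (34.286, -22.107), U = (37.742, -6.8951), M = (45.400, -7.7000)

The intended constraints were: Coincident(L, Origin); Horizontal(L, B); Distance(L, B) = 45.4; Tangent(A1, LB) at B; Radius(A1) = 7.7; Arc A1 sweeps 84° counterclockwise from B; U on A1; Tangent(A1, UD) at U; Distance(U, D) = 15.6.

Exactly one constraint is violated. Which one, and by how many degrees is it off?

Tangent(A1, UD) at U — off by 6.80°.

L = (0.00, 0.00) ✓; L.y = 0.00, B.y = 0.00 ✓; |LB| = 45.40 ✓; ∠(MB, BL) = 90.00° ✓; |MB| = 7.700 ✓; bearing(M→U) − bearing(M→B) = 84.00° ✓; |MU| = 7.700 ✓; ∠(MU, UD) = 96.80° ✗; |UD| = 15.60 ✓.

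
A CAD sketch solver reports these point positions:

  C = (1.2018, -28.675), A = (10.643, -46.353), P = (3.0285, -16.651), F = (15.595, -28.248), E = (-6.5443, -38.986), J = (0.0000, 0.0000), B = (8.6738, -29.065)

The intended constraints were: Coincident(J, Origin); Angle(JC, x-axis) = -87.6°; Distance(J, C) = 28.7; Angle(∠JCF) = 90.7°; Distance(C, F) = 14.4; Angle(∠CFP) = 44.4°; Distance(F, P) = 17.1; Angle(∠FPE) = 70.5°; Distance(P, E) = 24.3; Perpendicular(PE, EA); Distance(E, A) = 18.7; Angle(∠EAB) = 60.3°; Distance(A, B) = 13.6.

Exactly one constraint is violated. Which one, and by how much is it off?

Distance(A, B) = 13.6 — off by 3.80.

J = (0.00, 0.00) ✓; JC at -87.60° ✓; |JC| = 28.70 ✓; ∠JCF = 90.70° ✓; |CF| = 14.40 ✓; ∠CFP = 44.40° ✓; |FP| = 17.10 ✓; ∠FPE = 70.50° ✓; |PE| = 24.30 ✓; ∠(PE, EA) = 90.00° ✓; |EA| = 18.70 ✓; ∠EAB = 60.30° ✓; |AB| = 17.40 ✗.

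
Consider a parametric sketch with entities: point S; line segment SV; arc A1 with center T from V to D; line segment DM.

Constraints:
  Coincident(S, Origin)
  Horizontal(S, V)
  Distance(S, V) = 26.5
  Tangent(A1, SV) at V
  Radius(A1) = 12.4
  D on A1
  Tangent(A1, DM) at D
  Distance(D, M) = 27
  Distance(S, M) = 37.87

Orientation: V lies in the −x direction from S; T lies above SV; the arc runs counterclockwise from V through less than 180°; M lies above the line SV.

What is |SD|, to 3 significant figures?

17.5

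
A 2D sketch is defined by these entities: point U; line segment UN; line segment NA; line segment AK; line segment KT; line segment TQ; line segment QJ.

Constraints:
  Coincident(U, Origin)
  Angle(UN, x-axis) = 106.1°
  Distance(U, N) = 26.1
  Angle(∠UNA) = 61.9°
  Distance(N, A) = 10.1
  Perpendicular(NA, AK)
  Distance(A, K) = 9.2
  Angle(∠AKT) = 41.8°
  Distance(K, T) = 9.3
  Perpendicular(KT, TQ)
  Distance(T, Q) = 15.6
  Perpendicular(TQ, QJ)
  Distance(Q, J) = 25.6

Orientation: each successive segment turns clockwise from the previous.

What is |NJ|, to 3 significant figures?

34.4

KT is perpendicular to TQ, so TQ runs at 29.8°; with |TQ| = 15.6, Q = (9.64, 29.8). The perpendicularity gives QJ at right angles to TQ, so QJ runs at -60.2°; with |QJ| = 25.6, J = (22.4, 7.59). Then |NJ| = |J − N| = 34.4.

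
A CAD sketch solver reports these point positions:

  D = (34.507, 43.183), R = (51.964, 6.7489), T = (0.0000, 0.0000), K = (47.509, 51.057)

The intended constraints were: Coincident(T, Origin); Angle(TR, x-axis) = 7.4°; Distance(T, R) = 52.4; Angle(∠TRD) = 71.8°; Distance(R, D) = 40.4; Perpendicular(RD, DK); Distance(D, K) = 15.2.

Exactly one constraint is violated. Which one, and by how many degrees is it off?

Perpendicular(RD, DK) — off by 5.60°.

T = (0.00, 0.00) ✓; TR at 7.400° ✓; |TR| = 52.40 ✓; ∠TRD = 71.80° ✓; |RD| = 40.40 ✓; ∠(RD, DK) = 84.40° ✗; |DK| = 15.20 ✓.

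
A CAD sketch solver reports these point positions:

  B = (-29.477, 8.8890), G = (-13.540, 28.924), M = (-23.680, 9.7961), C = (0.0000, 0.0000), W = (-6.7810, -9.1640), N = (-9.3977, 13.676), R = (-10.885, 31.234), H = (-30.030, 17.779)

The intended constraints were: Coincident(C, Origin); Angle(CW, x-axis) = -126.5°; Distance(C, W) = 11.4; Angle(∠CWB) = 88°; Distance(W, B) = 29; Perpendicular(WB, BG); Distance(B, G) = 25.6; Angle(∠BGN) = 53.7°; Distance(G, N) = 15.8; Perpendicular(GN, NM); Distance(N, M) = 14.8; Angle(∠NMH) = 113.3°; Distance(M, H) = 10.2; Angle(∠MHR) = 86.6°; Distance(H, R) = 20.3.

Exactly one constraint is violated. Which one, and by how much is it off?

Distance(H, R) = 20.3 — off by 3.10.

C = (0.00, 0.00) ✓; CW at -126.5° ✓; |CW| = 11.40 ✓; ∠CWB = 88.00° ✓; |WB| = 29.00 ✓; ∠(WB, BG) = 90.00° ✓; |BG| = 25.60 ✓; ∠BGN = 53.70° ✓; |GN| = 15.80 ✓; ∠(GN, NM) = 90.00° ✓; |NM| = 14.80 ✓; ∠NMH = 113.3° ✓; |MH| = 10.20 ✓; ∠MHR = 86.60° ✓; |HR| = 23.40 ✗.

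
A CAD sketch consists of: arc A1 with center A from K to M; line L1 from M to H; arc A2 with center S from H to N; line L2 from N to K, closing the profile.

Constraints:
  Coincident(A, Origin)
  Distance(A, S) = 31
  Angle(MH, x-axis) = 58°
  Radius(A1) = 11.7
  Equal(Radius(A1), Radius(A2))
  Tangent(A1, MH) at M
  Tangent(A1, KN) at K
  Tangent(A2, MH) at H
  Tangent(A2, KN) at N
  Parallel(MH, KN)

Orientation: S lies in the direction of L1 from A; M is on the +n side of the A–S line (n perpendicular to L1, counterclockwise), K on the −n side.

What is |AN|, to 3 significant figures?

33.1

The slot axis is L1's direction at 58.0°, so u = (cos 58.0°, sin 58.0°) = (0.530, 0.848) and n = (−sin 58.0°, cos 58.0°) = (-0.848, 0.530). A is at the origin and S lies 31.0 along u from A, so S = 31.0·u = (16.4, 26.3). Tangency of A1 to both parallel lines with radius 11.7 puts M and K at A ± 11.7·n: M = (-9.92, 6.20), K = (9.92, -6.20). Equal radii place H and N the same way about S: H = S + 11.7·n = (6.51, 32.5), N = S − 11.7·n = (26.3, 20.1). Then |AN| = |N − A| = 33.1.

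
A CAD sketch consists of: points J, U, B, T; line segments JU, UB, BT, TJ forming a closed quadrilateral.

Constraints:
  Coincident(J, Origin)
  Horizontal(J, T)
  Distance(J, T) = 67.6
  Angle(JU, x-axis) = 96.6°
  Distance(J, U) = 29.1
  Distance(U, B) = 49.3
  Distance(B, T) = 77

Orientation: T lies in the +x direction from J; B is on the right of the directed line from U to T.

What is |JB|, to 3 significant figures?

21.4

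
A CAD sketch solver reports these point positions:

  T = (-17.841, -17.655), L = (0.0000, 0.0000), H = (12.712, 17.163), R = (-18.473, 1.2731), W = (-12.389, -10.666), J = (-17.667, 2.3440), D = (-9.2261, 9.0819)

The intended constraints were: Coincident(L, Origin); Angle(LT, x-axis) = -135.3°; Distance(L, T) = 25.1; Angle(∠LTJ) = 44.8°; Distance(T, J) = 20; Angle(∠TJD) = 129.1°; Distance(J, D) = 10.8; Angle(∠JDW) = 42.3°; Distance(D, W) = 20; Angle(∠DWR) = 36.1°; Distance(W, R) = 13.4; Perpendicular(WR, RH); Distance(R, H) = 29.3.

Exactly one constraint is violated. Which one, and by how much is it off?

Distance(R, H) = 29.3 — off by 5.70.

L = (0.00, 0.00) ✓; LT at -135.3° ✓; |LT| = 25.10 ✓; ∠LTJ = 44.80° ✓; |TJ| = 20.00 ✓; ∠TJD = 129.1° ✓; |JD| = 10.80 ✓; ∠JDW = 42.30° ✓; |DW| = 20.00 ✓; ∠DWR = 36.10° ✓; |WR| = 13.40 ✓; ∠(WR, RH) = 90.00° ✓; |RH| = 35.00 ✗.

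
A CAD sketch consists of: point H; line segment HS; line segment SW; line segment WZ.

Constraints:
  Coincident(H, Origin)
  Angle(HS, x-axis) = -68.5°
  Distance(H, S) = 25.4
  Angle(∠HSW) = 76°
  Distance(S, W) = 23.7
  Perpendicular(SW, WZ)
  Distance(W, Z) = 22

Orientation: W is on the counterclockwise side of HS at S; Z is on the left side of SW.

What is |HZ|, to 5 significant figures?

17.753

H is at the origin; HS runs at -68.5° with length 25.4, so S = 25.4·(cos -68.5°, sin -68.5°) = (9.3091, -23.633). ∠HSW = 76.0°, so SW runs at -68.5° + (180° − 76.0°) = 35.500° from the x-axis; with |SW| = 23.7, W = S + 23.7·(cos 35.500°, sin 35.500°) = (28.604, -9.8699). The perpendicularity gives WZ at right angles to SW; with |WZ| = 22.0 on the left of SW, Z = W + 22.0·(-0.58070, 0.81412) = (15.828, 8.0406). Then |HZ| = |Z − H| = 17.753.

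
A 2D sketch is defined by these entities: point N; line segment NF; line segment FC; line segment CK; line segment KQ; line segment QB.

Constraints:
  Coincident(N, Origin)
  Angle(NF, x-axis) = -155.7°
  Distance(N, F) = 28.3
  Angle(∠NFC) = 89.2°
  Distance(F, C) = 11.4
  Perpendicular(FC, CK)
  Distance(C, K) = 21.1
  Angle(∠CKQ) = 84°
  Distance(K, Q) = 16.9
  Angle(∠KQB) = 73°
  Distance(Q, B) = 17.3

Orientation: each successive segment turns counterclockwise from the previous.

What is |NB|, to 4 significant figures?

24.91

∠CKQ = 84.0° gives KQ at 121.1° from the x-axis; with |KQ| = 16.9, Q = (-10.58, 1.452). ∠KQB = 73.0° gives QB at -131.9° from the x-axis; with |QB| = 17.3, B = (-22.13, -11.42). Then |NB| = |B − N| = 24.91.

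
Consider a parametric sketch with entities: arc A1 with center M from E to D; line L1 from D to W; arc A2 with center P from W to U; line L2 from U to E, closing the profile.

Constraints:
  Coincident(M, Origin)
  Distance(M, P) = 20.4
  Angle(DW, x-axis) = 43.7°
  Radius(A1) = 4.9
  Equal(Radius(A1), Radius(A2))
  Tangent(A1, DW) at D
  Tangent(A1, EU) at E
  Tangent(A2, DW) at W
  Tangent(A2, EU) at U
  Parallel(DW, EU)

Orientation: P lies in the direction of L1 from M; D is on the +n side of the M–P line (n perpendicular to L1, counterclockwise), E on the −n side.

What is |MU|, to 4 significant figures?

20.98

The slot axis is L1's direction at 43.7°, so u = (cos 43.7°, sin 43.7°) = (0.7230, 0.6909) and n = (−sin 43.7°, cos 43.7°) = (-0.6909, 0.7230). M is at the origin and P lies 20.4 along u from M, so P = 20.4·u = (14.75, 14.09). Tangency of A1 to both parallel lines with radius 4.9 puts D and E at M ± 4.9·n: D = (-3.385, 3.543), E = (3.385, -3.543). Equal radii place W and U the same way about P: W = P + 4.9·n = (11.36, 17.64), U = P − 4.9·n = (18.13, 10.55). Then |MU| = |U − M| = 20.98.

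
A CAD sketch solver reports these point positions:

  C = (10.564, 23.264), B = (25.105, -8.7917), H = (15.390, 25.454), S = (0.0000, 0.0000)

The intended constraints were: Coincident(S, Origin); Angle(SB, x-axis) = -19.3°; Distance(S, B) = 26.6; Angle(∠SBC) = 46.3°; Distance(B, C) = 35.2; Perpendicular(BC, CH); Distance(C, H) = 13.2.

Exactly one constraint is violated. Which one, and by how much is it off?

Distance(C, H) = 13.2 — off by 7.90.

S = (0.00, 0.00) ✓; SB at -19.30° ✓; |SB| = 26.60 ✓; ∠SBC = 46.30° ✓; |BC| = 35.20 ✓; ∠(BC, CH) = 89.99° ✓; |CH| = 5.300 ✗.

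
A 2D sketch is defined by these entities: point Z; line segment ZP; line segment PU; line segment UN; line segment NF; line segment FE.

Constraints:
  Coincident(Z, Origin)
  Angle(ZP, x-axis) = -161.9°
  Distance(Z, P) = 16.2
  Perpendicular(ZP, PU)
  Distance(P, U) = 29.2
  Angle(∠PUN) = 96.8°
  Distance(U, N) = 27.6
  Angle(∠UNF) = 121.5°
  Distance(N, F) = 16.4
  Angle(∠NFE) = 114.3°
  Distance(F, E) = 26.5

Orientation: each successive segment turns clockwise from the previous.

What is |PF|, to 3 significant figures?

42.4

Z is at the origin; ZP runs at -161.9° with length 16.2, so P = (-15.4, -5.03). ZP is perpendicular to PU, so PU runs at 108°; with |PU| = 29.2, U = (-24.5, 22.7). ∠PUN = 96.8° gives UN at 24.9° from the x-axis; with |UN| = 27.6, N = (0.564, 34.3). ∠UNF = 121.5° gives NF at -33.6° from the x-axis; with |NF| = 16.4, F = (14.2, 25.3). Then |PF| = |F − P| = 42.4.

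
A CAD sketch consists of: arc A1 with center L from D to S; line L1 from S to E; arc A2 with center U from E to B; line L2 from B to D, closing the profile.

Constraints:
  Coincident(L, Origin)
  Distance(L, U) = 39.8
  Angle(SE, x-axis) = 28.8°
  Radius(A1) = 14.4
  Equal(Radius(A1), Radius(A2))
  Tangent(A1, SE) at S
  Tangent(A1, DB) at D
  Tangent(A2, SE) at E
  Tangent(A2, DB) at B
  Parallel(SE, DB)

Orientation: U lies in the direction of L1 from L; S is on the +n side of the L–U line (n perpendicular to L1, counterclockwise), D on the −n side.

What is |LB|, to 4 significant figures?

42.32

The slot axis is L1's direction at 28.8°, so u = (cos 28.8°, sin 28.8°) = (0.8763, 0.4818) and n = (−sin 28.8°, cos 28.8°) = (-0.4818, 0.8763). L is at the origin and U lies 39.8 along u from L, so U = 39.8·u = (34.88, 19.17). Tangency of A1 to both parallel lines with radius 14.4 puts S and D at L ± 14.4·n: S = (-6.937, 12.62), D = (6.937, -12.62). Equal radii place E and B the same way about U: E = U + 14.4·n = (27.94, 31.79), B = U − 14.4·n = (41.81, 6.555). Then |LB| = |B − L| = 42.32.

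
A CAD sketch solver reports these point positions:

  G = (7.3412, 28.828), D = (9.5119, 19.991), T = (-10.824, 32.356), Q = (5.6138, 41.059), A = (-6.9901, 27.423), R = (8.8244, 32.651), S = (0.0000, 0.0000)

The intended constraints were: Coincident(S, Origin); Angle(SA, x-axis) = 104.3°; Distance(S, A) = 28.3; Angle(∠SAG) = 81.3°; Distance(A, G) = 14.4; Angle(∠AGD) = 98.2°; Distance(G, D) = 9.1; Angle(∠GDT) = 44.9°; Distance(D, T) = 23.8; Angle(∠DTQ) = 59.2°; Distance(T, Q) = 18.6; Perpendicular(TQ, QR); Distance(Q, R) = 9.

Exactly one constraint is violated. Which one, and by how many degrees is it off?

Perpendicular(TQ, QR) — off by 7.00°.

S = (0.00, 0.00) ✓; SA at 104.3° ✓; |SA| = 28.30 ✓; ∠SAG = 81.30° ✓; |AG| = 14.40 ✓; ∠AGD = 98.20° ✓; |GD| = 9.100 ✓; ∠GDT = 44.90° ✓; |DT| = 23.80 ✓; ∠DTQ = 59.20° ✓; |TQ| = 18.60 ✓; ∠(TQ, QR) = 97.00° ✗; |QR| = 9.000 ✓.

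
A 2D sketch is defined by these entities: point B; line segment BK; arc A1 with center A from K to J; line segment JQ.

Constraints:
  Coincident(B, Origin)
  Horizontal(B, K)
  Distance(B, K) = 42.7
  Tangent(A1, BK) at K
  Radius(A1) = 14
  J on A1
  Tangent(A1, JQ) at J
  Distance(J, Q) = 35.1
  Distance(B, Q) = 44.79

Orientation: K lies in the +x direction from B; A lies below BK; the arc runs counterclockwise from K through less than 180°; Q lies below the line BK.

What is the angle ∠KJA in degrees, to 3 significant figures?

55.8°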